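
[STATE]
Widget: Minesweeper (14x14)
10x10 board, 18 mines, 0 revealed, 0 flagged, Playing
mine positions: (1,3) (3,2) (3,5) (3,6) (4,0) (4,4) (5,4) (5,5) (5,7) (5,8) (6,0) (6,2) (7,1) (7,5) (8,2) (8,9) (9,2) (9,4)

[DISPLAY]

■■■■■■■■■■    
■■■■■■■■■■    
■■■■■■■■■■    
■■■■■■■■■■    
■■■■■■■■■■    
■■■■■■■■■■    
■■■■■■■■■■    
■■■■■■■■■■    
■■■■■■■■■■    
■■■■■■■■■■    
              
              
              
              


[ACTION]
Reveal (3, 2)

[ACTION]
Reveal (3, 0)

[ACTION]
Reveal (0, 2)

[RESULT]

■■■■■■■■■■    
■■■✹■■■■■■    
■■■■■■■■■■    
■■✹■■✹✹■■■    
✹■■■✹■■■■■    
■■■■✹✹■✹✹■    
✹■✹■■■■■■■    
■✹■■■✹■■■■    
■■✹■■■■■■✹    
■■✹■✹■■■■■    
              
              
              
              


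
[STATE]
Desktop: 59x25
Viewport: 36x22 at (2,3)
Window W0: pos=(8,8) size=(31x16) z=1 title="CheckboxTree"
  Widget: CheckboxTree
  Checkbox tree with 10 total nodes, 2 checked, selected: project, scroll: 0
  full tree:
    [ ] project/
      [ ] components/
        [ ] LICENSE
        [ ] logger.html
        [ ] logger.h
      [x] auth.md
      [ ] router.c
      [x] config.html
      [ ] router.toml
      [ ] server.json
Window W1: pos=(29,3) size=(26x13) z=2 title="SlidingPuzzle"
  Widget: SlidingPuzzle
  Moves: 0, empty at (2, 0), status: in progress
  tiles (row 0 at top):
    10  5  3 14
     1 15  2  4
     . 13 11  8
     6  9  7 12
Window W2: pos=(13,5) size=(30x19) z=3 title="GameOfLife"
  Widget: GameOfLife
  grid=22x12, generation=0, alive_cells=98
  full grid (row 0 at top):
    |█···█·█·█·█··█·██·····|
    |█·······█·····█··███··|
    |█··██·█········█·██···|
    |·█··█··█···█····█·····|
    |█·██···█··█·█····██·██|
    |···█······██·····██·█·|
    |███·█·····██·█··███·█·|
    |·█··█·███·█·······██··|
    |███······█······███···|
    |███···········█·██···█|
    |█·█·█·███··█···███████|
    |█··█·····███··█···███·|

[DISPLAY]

                           ┏━━━━━━━━
                           ┃ Sliding
           ┏━━━━━━━━━━━━━━━━━━━━━━━━
           ┃ GameOfLife             
           ┠────────────────────────
      ┏━━━━┃Gen: 0                  
      ┃ Che┃█···█·█·█·█··█·██·····  
      ┠────┃█·······█·····█··███··  
      ┃>[-]┃█··██·█········█·██···  
      ┃   [┃·█··█··█···█····█·····  
      ┃    ┃█·██···█··█·█····██·██  
      ┃    ┃···█······██·····██·█·  
      ┃    ┃███·█·····██·█··███·█·  
      ┃   [┃·█··█·███·█·······██··  
      ┃   [┃███······█······███···  
      ┃   [┃███···········█·██···█  
      ┃   [┃█·█·█·███··█···███████  
      ┃   [┃█··█·····███··█···███·  
      ┃    ┃                        
      ┃    ┃                        
      ┗━━━━┗━━━━━━━━━━━━━━━━━━━━━━━━
                                    


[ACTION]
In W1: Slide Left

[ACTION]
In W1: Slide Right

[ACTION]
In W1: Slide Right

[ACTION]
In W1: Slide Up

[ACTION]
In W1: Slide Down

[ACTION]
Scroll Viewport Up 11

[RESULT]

                                    
                                    
                                    
                           ┏━━━━━━━━
                           ┃ Sliding
           ┏━━━━━━━━━━━━━━━━━━━━━━━━
           ┃ GameOfLife             
           ┠────────────────────────
      ┏━━━━┃Gen: 0                  
      ┃ Che┃█···█·█·█·█··█·██·····  
      ┠────┃█·······█·····█··███··  
      ┃>[-]┃█··██·█········█·██···  
      ┃   [┃·█··█··█···█····█·····  
      ┃    ┃█·██···█··█·█····██·██  
      ┃    ┃···█······██·····██·█·  
      ┃    ┃███·█·····██·█··███·█·  
      ┃   [┃·█··█·███·█·······██··  
      ┃   [┃███······█······███···  
      ┃   [┃███···········█·██···█  
      ┃   [┃█·█·█·███··█···███████  
      ┃   [┃█··█·····███··█···███·  
      ┃    ┃                        


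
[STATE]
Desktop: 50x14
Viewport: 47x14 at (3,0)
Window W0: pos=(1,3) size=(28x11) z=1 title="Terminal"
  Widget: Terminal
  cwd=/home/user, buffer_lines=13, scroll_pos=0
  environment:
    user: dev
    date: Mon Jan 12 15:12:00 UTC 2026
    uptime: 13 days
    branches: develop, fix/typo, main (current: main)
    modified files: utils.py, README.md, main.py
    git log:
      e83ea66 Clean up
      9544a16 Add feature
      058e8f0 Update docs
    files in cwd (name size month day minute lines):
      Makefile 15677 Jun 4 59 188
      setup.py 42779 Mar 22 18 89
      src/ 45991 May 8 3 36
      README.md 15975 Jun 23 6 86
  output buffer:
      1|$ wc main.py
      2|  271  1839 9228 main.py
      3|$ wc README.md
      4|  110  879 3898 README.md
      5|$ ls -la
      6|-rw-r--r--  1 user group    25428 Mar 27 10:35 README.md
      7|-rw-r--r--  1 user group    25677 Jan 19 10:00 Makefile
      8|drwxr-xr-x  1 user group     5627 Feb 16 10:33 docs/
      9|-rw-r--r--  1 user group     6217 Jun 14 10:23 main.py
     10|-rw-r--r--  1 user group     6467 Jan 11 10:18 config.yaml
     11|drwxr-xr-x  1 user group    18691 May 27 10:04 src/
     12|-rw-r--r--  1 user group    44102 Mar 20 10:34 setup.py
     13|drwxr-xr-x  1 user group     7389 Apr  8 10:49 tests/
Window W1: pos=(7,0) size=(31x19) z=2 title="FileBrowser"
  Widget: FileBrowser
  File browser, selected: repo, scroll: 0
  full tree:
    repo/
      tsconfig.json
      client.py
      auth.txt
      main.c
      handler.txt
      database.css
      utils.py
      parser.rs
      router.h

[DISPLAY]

    ┏━━━━━━━━━━━━━━━━━━━━━━━━━━━━━┓            
    ┃ FileBrowser                 ┃            
    ┠─────────────────────────────┨            
━━━━┃> [-] repo/                  ┃            
Term┃    tsconfig.json            ┃            
────┃    client.py                ┃            
 wc ┃    auth.txt                 ┃            
 271┃    main.c                   ┃            
 wc ┃    handler.txt              ┃            
 110┃    database.css             ┃            
 ls ┃    utils.py                 ┃            
rw-r┃    parser.rs                ┃            
rw-r┃    router.h                 ┃            
━━━━┃                             ┃            


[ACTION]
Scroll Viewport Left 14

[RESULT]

       ┏━━━━━━━━━━━━━━━━━━━━━━━━━━━━━┓         
       ┃ FileBrowser                 ┃         
       ┠─────────────────────────────┨         
 ┏━━━━━┃> [-] repo/                  ┃         
 ┃ Term┃    tsconfig.json            ┃         
 ┠─────┃    client.py                ┃         
 ┃$ wc ┃    auth.txt                 ┃         
 ┃  271┃    main.c                   ┃         
 ┃$ wc ┃    handler.txt              ┃         
 ┃  110┃    database.css             ┃         
 ┃$ ls ┃    utils.py                 ┃         
 ┃-rw-r┃    parser.rs                ┃         
 ┃-rw-r┃    router.h                 ┃         
 ┗━━━━━┃                             ┃         


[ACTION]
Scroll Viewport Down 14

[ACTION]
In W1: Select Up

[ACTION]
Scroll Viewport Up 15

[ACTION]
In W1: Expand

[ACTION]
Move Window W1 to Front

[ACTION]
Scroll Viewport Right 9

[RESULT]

    ┏━━━━━━━━━━━━━━━━━━━━━━━━━━━━━┓            
    ┃ FileBrowser                 ┃            
    ┠─────────────────────────────┨            
━━━━┃> [-] repo/                  ┃            
Term┃    tsconfig.json            ┃            
────┃    client.py                ┃            
 wc ┃    auth.txt                 ┃            
 271┃    main.c                   ┃            
 wc ┃    handler.txt              ┃            
 110┃    database.css             ┃            
 ls ┃    utils.py                 ┃            
rw-r┃    parser.rs                ┃            
rw-r┃    router.h                 ┃            
━━━━┃                             ┃            


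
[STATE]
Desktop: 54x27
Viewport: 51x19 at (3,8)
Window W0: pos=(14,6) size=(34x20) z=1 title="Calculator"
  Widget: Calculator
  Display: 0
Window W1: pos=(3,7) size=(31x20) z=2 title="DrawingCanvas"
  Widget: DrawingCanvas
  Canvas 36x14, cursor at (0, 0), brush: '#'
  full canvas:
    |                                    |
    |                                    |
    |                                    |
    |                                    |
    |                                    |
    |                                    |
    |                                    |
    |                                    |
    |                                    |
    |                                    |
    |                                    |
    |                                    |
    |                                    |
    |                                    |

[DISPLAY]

┃ DrawingCanvas               ┃─────────────┨      
┠─────────────────────────────┨            0┃      
┃+                            ┃             ┃      
┃                             ┃             ┃      
┃                             ┃             ┃      
┃                             ┃             ┃      
┃                             ┃             ┃      
┃                             ┃             ┃      
┃                             ┃             ┃      
┃                             ┃             ┃      
┃                             ┃             ┃      
┃                             ┃             ┃      
┃                             ┃             ┃      
┃                             ┃             ┃      
┃                             ┃             ┃      
┃                             ┃             ┃      
┃                             ┃             ┃      
┃                             ┃━━━━━━━━━━━━━┛      
┗━━━━━━━━━━━━━━━━━━━━━━━━━━━━━┛                    


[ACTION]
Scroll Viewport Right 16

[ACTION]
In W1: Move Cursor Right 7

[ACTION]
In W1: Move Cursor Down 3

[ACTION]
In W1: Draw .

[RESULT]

┃ DrawingCanvas               ┃─────────────┨      
┠─────────────────────────────┨            0┃      
┃                             ┃             ┃      
┃                             ┃             ┃      
┃                             ┃             ┃      
┃       .                     ┃             ┃      
┃                             ┃             ┃      
┃                             ┃             ┃      
┃                             ┃             ┃      
┃                             ┃             ┃      
┃                             ┃             ┃      
┃                             ┃             ┃      
┃                             ┃             ┃      
┃                             ┃             ┃      
┃                             ┃             ┃      
┃                             ┃             ┃      
┃                             ┃             ┃      
┃                             ┃━━━━━━━━━━━━━┛      
┗━━━━━━━━━━━━━━━━━━━━━━━━━━━━━┛                    


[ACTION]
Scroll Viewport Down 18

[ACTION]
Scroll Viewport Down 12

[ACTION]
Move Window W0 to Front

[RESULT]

┃ DrawingCa┠────────────────────────────────┨      
┠──────────┃                               0┃      
┃          ┃┌───┬───┬───┬───┐               ┃      
┃          ┃│ 7 │ 8 │ 9 │ ÷ │               ┃      
┃          ┃├───┼───┼───┼───┤               ┃      
┃       .  ┃│ 4 │ 5 │ 6 │ × │               ┃      
┃          ┃├───┼───┼───┼───┤               ┃      
┃          ┃│ 1 │ 2 │ 3 │ - │               ┃      
┃          ┃├───┼───┼───┼───┤               ┃      
┃          ┃│ 0 │ . │ = │ + │               ┃      
┃          ┃├───┼───┼───┼───┤               ┃      
┃          ┃│ C │ MC│ MR│ M+│               ┃      
┃          ┃└───┴───┴───┴───┘               ┃      
┃          ┃                                ┃      
┃          ┃                                ┃      
┃          ┃                                ┃      
┃          ┃                                ┃      
┃          ┗━━━━━━━━━━━━━━━━━━━━━━━━━━━━━━━━┛      
┗━━━━━━━━━━━━━━━━━━━━━━━━━━━━━┛                    


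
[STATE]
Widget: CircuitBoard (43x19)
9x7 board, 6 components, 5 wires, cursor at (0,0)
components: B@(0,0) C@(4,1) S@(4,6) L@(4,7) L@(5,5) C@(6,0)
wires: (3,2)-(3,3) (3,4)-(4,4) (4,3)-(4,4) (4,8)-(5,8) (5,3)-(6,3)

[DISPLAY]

   0 1 2 3 4 5 6 7 8                       
0  [B]                                     
                                           
1                                          
                                           
2                                          
                                           
3           · ─ ·   ·                      
                    │                      
4       C       · ─ ·       S   L   ·      
                                    │      
5               ·       L           ·      
                │                          
6   C           ·                          
Cursor: (0,0)                              
                                           
                                           
                                           
                                           


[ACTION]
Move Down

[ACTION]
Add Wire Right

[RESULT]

   0 1 2 3 4 5 6 7 8                       
0   B                                      
                                           
1  [.]─ ·                                  
                                           
2                                          
                                           
3           · ─ ·   ·                      
                    │                      
4       C       · ─ ·       S   L   ·      
                                    │      
5               ·       L           ·      
                │                          
6   C           ·                          
Cursor: (1,0)                              
                                           
                                           
                                           
                                           


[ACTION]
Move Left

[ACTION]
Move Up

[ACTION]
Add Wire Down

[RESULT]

   0 1 2 3 4 5 6 7 8                       
0  [B]                                     
    │                                      
1   · ─ ·                                  
                                           
2                                          
                                           
3           · ─ ·   ·                      
                    │                      
4       C       · ─ ·       S   L   ·      
                                    │      
5               ·       L           ·      
                │                          
6   C           ·                          
Cursor: (0,0)                              
                                           
                                           
                                           
                                           


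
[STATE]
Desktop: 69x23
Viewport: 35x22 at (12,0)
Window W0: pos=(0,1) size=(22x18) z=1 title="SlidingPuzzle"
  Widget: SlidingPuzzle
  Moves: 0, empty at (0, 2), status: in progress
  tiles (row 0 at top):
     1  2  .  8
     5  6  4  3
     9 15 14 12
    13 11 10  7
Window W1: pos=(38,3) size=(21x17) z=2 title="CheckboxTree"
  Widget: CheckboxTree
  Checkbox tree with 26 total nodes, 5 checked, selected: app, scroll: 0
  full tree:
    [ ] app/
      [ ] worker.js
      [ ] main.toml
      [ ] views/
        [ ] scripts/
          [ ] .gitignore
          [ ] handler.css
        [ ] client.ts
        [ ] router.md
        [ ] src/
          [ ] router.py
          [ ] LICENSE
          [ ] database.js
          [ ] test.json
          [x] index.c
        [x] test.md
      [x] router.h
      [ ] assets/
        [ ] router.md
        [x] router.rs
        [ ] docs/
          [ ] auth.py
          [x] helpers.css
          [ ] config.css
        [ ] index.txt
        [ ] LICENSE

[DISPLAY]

                                   
━━━━━━━━━┓                         
zle      ┃                         
─────────┨                ┏━━━━━━━━
────┬────┃                ┃ Checkbo
    │  8 ┃                ┠────────
────┼────┃                ┃>[-] app
  4 │  3 ┃                ┃   [ ] w
────┼────┃                ┃   [ ] m
 14 │ 12 ┃                ┃   [-] v
────┼────┃                ┃     [ ]
 10 │  7 ┃                ┃       [
────┴────┃                ┃       [
         ┃                ┃     [ ]
         ┃                ┃     [ ]
         ┃                ┃     [-]
         ┃                ┃       [
         ┃                ┃       [
━━━━━━━━━┛                ┃       [
                          ┗━━━━━━━━
                                   
                                   


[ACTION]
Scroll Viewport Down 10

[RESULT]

━━━━━━━━━┓                         
zle      ┃                         
─────────┨                ┏━━━━━━━━
────┬────┃                ┃ Checkbo
    │  8 ┃                ┠────────
────┼────┃                ┃>[-] app
  4 │  3 ┃                ┃   [ ] w
────┼────┃                ┃   [ ] m
 14 │ 12 ┃                ┃   [-] v
────┼────┃                ┃     [ ]
 10 │  7 ┃                ┃       [
────┴────┃                ┃       [
         ┃                ┃     [ ]
         ┃                ┃     [ ]
         ┃                ┃     [-]
         ┃                ┃       [
         ┃                ┃       [
━━━━━━━━━┛                ┃       [
                          ┗━━━━━━━━
                                   
                                   
                                   


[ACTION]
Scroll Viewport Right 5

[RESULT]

━━━━┓                              
    ┃                              
────┨                ┏━━━━━━━━━━━━━
────┃                ┃ CheckboxTree
  8 ┃                ┠─────────────
────┃                ┃>[-] app/    
  3 ┃                ┃   [ ] worker
────┃                ┃   [ ] main.t
 12 ┃                ┃   [-] views/
────┃                ┃     [ ] scri
  7 ┃                ┃       [ ] .g
────┃                ┃       [ ] ha
    ┃                ┃     [ ] clie
    ┃                ┃     [ ] rout
    ┃                ┃     [-] src/
    ┃                ┃       [ ] ro
    ┃                ┃       [ ] LI
━━━━┛                ┃       [ ] da
                     ┗━━━━━━━━━━━━━
                                   
                                   
                                   


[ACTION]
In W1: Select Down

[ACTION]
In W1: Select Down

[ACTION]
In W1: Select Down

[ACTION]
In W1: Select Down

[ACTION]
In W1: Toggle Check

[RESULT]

━━━━┓                              
    ┃                              
────┨                ┏━━━━━━━━━━━━━
────┃                ┃ CheckboxTree
  8 ┃                ┠─────────────
────┃                ┃ [-] app/    
  3 ┃                ┃   [ ] worker
────┃                ┃   [ ] main.t
 12 ┃                ┃   [-] views/
────┃                ┃>    [x] scri
  7 ┃                ┃       [x] .g
────┃                ┃       [x] ha
    ┃                ┃     [ ] clie
    ┃                ┃     [ ] rout
    ┃                ┃     [-] src/
    ┃                ┃       [ ] ro
    ┃                ┃       [ ] LI
━━━━┛                ┃       [ ] da
                     ┗━━━━━━━━━━━━━
                                   
                                   
                                   


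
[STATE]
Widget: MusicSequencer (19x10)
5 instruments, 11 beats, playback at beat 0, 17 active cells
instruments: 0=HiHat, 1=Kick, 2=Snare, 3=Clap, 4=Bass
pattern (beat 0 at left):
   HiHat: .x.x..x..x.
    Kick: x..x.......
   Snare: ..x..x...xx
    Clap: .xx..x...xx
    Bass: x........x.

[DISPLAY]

      ▼1234567890  
 HiHat·█·█··█··█·  
  Kick█··█·······  
 Snare··█··█···██  
  Clap·██··█···██  
  Bass█········█·  
                   
                   
                   
                   


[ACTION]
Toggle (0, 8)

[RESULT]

      ▼1234567890  
 HiHat·█·█··█·██·  
  Kick█··█·······  
 Snare··█··█···██  
  Clap·██··█···██  
  Bass█········█·  
                   
                   
                   
                   


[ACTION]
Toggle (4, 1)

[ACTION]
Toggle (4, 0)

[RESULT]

      ▼1234567890  
 HiHat·█·█··█·██·  
  Kick█··█·······  
 Snare··█··█···██  
  Clap·██··█···██  
  Bass·█·······█·  
                   
                   
                   
                   


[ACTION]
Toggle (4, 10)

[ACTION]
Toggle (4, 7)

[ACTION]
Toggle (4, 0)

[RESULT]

      ▼1234567890  
 HiHat·█·█··█·██·  
  Kick█··█·······  
 Snare··█··█···██  
  Clap·██··█···██  
  Bass██·····█·██  
                   
                   
                   
                   


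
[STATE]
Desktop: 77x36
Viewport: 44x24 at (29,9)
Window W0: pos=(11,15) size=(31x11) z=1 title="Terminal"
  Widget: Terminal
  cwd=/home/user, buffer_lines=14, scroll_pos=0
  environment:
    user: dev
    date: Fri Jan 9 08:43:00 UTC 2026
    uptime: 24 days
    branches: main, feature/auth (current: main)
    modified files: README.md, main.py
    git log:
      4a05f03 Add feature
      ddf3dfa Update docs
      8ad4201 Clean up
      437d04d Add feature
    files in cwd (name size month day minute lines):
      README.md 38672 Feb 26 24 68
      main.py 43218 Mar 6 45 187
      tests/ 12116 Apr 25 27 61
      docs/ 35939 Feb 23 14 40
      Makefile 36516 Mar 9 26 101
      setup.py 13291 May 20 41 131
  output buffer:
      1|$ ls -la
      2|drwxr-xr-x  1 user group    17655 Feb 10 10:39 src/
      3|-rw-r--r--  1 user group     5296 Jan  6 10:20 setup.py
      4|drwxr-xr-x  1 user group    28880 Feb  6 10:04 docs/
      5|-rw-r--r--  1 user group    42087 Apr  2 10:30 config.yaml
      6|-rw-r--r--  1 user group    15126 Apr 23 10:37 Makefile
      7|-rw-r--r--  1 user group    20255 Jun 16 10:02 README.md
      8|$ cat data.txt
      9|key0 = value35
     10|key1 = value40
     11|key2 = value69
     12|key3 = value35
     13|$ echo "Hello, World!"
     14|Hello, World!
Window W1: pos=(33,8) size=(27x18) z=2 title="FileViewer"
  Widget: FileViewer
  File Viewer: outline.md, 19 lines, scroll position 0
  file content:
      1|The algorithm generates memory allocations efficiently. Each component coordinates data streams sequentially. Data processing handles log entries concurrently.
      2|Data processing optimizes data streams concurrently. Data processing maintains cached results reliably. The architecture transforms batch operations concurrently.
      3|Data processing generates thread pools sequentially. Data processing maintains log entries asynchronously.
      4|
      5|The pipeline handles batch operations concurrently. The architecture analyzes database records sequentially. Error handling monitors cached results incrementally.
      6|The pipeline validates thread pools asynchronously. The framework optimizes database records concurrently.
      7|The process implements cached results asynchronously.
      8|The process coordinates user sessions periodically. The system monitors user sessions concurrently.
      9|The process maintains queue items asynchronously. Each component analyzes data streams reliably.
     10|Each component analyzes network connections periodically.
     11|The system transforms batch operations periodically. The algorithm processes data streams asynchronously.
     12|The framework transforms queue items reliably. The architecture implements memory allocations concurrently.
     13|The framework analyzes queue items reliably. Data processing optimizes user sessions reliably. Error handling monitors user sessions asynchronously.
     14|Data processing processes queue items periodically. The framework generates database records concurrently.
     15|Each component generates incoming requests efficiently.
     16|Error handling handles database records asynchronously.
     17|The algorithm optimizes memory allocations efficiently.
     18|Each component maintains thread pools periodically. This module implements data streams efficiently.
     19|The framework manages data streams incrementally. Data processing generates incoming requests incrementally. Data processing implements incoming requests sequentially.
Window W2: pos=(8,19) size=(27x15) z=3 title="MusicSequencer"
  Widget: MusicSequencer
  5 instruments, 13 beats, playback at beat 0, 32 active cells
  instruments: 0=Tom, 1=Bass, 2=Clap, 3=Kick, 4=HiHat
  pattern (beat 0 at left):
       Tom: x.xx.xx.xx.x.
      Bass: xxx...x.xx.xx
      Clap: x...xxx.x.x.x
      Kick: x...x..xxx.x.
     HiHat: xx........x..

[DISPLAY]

    ┃ FileViewer              ┃             
    ┠─────────────────────────┨             
    ┃The algorithm generates ▲┃             
    ┃Data processing optimize█┃             
    ┃Data processing generate░┃             
    ┃                        ░┃             
━━━━┃The pipeline handles bat░┃             
    ┃The pipeline validates t░┃             
────┃The process implements c░┃             
    ┃The process coordinates ░┃             
━━━━━┓he process maintains qu░┃             
     ┃ach component analyzes ░┃             
─────┨he system transforms ba░┃             
     ┃he framework transforms░┃             
     ┃he framework analyzes q░┃             
     ┃ata processing processe▼┃             
     ┃━━━━━━━━━━━━━━━━━━━━━━━━┛             
     ┃                                      
     ┃                                      
     ┃                                      
     ┃                                      
     ┃                                      
     ┃                                      
     ┃                                      


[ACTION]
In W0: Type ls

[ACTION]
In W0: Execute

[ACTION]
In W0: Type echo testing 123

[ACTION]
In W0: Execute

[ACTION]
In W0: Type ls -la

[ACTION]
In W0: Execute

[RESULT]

    ┃ FileViewer              ┃             
    ┠─────────────────────────┨             
    ┃The algorithm generates ▲┃             
    ┃Data processing optimize█┃             
    ┃Data processing generate░┃             
    ┃                        ░┃             
━━━━┃The pipeline handles bat░┃             
    ┃The pipeline validates t░┃             
────┃The process implements c░┃             
 gro┃The process coordinates ░┃             
━━━━━┓he process maintains qu░┃             
     ┃ach component analyzes ░┃             
─────┨he system transforms ba░┃             
     ┃he framework transforms░┃             
     ┃he framework analyzes q░┃             
     ┃ata processing processe▼┃             
     ┃━━━━━━━━━━━━━━━━━━━━━━━━┛             
     ┃                                      
     ┃                                      
     ┃                                      
     ┃                                      
     ┃                                      
     ┃                                      
     ┃                                      


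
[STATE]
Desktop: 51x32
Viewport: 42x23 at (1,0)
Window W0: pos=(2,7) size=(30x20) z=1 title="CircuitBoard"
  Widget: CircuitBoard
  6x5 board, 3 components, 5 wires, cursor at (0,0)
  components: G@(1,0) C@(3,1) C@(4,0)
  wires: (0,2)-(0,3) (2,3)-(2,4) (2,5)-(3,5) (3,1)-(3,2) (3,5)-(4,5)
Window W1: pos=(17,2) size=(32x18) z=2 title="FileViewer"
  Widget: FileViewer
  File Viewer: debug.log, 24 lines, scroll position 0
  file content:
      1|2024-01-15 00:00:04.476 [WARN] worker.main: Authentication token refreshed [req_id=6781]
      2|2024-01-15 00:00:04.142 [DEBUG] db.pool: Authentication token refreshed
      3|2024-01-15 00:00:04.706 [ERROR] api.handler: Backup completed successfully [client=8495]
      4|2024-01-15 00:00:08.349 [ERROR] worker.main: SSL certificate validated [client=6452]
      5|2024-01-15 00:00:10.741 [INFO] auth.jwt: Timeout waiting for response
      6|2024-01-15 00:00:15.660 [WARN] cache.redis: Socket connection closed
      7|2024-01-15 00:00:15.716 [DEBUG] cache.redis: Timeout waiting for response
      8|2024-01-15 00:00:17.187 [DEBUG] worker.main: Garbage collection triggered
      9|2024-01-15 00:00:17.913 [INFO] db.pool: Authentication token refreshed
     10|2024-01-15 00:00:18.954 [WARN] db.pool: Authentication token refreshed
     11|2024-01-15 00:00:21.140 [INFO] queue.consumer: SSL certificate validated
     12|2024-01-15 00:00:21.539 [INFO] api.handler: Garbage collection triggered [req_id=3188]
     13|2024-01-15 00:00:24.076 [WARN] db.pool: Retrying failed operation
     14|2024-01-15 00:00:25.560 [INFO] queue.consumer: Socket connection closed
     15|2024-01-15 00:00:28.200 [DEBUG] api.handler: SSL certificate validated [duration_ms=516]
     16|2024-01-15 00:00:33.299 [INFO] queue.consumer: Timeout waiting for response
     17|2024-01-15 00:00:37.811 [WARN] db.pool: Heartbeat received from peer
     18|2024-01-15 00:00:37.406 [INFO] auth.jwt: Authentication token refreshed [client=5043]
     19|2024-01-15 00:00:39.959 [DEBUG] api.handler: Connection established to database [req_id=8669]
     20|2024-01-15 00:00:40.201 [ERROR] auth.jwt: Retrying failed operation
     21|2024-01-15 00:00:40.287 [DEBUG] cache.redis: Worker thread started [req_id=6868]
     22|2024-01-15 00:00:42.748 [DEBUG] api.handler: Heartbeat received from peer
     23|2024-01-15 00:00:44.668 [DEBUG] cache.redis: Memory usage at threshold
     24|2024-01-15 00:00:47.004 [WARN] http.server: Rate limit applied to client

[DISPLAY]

                                          
                                          
                ┏━━━━━━━━━━━━━━━━━━━━━━━━━
                ┃ FileViewer              
                ┠─────────────────────────
                ┃2024-01-15 00:00:04.476 [
                ┃2024-01-15 00:00:04.142 [
 ┏━━━━━━━━━━━━━━┃2024-01-15 00:00:04.706 [
 ┃ CircuitBoard ┃2024-01-15 00:00:08.349 [
 ┠──────────────┃2024-01-15 00:00:10.741 [
 ┃   0 1 2 3 4 5┃2024-01-15 00:00:15.660 [
 ┃0  [.]      · ┃2024-01-15 00:00:15.716 [
 ┃              ┃2024-01-15 00:00:17.187 [
 ┃1   G         ┃2024-01-15 00:00:17.913 [
 ┃              ┃2024-01-15 00:00:18.954 [
 ┃2             ┃2024-01-15 00:00:21.140 [
 ┃              ┃2024-01-15 00:00:21.539 [
 ┃3       C ─ · ┃2024-01-15 00:00:24.076 [
 ┃              ┃2024-01-15 00:00:25.560 [
 ┃4   C         ┗━━━━━━━━━━━━━━━━━━━━━━━━━
 ┃Cursor: (0,0)               ┃           
 ┃                            ┃           
 ┃                            ┃           


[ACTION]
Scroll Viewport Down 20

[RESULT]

 ┠──────────────┃2024-01-15 00:00:10.741 [
 ┃   0 1 2 3 4 5┃2024-01-15 00:00:15.660 [
 ┃0  [.]      · ┃2024-01-15 00:00:15.716 [
 ┃              ┃2024-01-15 00:00:17.187 [
 ┃1   G         ┃2024-01-15 00:00:17.913 [
 ┃              ┃2024-01-15 00:00:18.954 [
 ┃2             ┃2024-01-15 00:00:21.140 [
 ┃              ┃2024-01-15 00:00:21.539 [
 ┃3       C ─ · ┃2024-01-15 00:00:24.076 [
 ┃              ┃2024-01-15 00:00:25.560 [
 ┃4   C         ┗━━━━━━━━━━━━━━━━━━━━━━━━━
 ┃Cursor: (0,0)               ┃           
 ┃                            ┃           
 ┃                            ┃           
 ┃                            ┃           
 ┃                            ┃           
 ┃                            ┃           
 ┗━━━━━━━━━━━━━━━━━━━━━━━━━━━━┛           
                                          
                                          
                                          
                                          
                                          


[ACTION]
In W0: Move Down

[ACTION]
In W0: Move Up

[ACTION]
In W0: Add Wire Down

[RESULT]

 ┠──────────────┃2024-01-15 00:00:10.741 [
 ┃   0 1 2 3 4 5┃2024-01-15 00:00:15.660 [
 ┃0  [.]      · ┃2024-01-15 00:00:15.716 [
 ┃    │         ┃2024-01-15 00:00:17.187 [
 ┃1   G         ┃2024-01-15 00:00:17.913 [
 ┃              ┃2024-01-15 00:00:18.954 [
 ┃2             ┃2024-01-15 00:00:21.140 [
 ┃              ┃2024-01-15 00:00:21.539 [
 ┃3       C ─ · ┃2024-01-15 00:00:24.076 [
 ┃              ┃2024-01-15 00:00:25.560 [
 ┃4   C         ┗━━━━━━━━━━━━━━━━━━━━━━━━━
 ┃Cursor: (0,0)               ┃           
 ┃                            ┃           
 ┃                            ┃           
 ┃                            ┃           
 ┃                            ┃           
 ┃                            ┃           
 ┗━━━━━━━━━━━━━━━━━━━━━━━━━━━━┛           
                                          
                                          
                                          
                                          
                                          


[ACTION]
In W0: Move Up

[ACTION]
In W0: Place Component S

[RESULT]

 ┠──────────────┃2024-01-15 00:00:10.741 [
 ┃   0 1 2 3 4 5┃2024-01-15 00:00:15.660 [
 ┃0  [S]      · ┃2024-01-15 00:00:15.716 [
 ┃    │         ┃2024-01-15 00:00:17.187 [
 ┃1   G         ┃2024-01-15 00:00:17.913 [
 ┃              ┃2024-01-15 00:00:18.954 [
 ┃2             ┃2024-01-15 00:00:21.140 [
 ┃              ┃2024-01-15 00:00:21.539 [
 ┃3       C ─ · ┃2024-01-15 00:00:24.076 [
 ┃              ┃2024-01-15 00:00:25.560 [
 ┃4   C         ┗━━━━━━━━━━━━━━━━━━━━━━━━━
 ┃Cursor: (0,0)               ┃           
 ┃                            ┃           
 ┃                            ┃           
 ┃                            ┃           
 ┃                            ┃           
 ┃                            ┃           
 ┗━━━━━━━━━━━━━━━━━━━━━━━━━━━━┛           
                                          
                                          
                                          
                                          
                                          


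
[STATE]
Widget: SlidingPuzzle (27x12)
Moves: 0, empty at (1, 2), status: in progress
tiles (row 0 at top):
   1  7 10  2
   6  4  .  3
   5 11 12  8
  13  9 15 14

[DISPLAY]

┌────┬────┬────┬────┐      
│  1 │  7 │ 10 │  2 │      
├────┼────┼────┼────┤      
│  6 │  4 │    │  3 │      
├────┼────┼────┼────┤      
│  5 │ 11 │ 12 │  8 │      
├────┼────┼────┼────┤      
│ 13 │  9 │ 15 │ 14 │      
└────┴────┴────┴────┘      
Moves: 0                   
                           
                           


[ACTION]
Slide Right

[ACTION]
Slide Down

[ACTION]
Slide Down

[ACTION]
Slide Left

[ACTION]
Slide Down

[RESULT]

┌────┬────┬────┬────┐      
│  1 │ 10 │    │  2 │      
├────┼────┼────┼────┤      
│  6 │  7 │  4 │  3 │      
├────┼────┼────┼────┤      
│  5 │ 11 │ 12 │  8 │      
├────┼────┼────┼────┤      
│ 13 │  9 │ 15 │ 14 │      
└────┴────┴────┴────┘      
Moves: 3                   
                           
                           
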